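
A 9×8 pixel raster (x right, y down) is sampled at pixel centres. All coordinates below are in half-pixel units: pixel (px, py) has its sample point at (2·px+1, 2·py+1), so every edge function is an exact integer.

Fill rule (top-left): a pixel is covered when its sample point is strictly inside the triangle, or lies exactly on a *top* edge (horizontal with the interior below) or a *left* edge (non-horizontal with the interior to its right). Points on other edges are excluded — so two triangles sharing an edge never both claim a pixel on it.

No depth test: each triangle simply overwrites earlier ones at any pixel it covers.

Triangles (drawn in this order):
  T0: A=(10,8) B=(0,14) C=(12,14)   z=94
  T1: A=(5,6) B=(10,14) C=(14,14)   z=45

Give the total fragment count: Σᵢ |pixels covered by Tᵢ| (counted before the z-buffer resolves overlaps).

T0:
  2·area = 72  (B↔C swapped to make it positive)
  edge (10, 8)→(12, 14): d=(2,6) right/bottom  bias=-1
  edge (12, 14)→(0, 14): d=(-12,0) right/bottom  bias=-1
  edge (0, 14)→(10, 8): d=(10,-6) top-left  bias=+0
    (4,2)@(9, 5): e=[0,108,-36] → ·  [on edge]
    (7,2)@(15, 5): e=[-36,108,0] → ·  [on edge]
    (4,4)@(9, 9): e=[8,60,4] → █
    (5,4)@(11, 9): e=[-4,60,16] → ·
    (2,5)@(5, 11): e=[36,36,0] → █  [on edge]
    (3,5)@(7, 11): e=[24,36,12] → █
    (5,5)@(11, 11): e=[0,36,36] → ·  [on edge]
    (1,6)@(3, 13): e=[52,12,8] → █
    (5,6)@(11, 13): e=[4,12,56] → █
    (6,6)@(13, 13): e=[-8,12,68] → ·
    (1,7)@(3, 15): e=[56,-12,28] → ·
    (2,7)@(5, 15): e=[44,-12,40] → ·
  covered (9 px):
    · · · · · · · · ·
    · · · · · · · · ·
    · · · · · · · · ·
    · · · · · · · · ·
    · · · · █ · · · ·
    · · █ █ █ · · · ·
    · █ █ █ █ █ · · ·
    · · · · · · · · ·
T1:
  2·area = 32  (B↔C swapped to make it positive)
  edge (5, 6)→(14, 14): d=(9,8) right/bottom  bias=-1
  edge (14, 14)→(10, 14): d=(-4,0) right/bottom  bias=-1
  edge (10, 14)→(5, 6): d=(-5,-8) top-left  bias=+0
    (3,4)@(7, 9): e=[11,20,1] → █
    (4,4)@(9, 9): e=[-5,20,17] → ·
    (3,5)@(7, 11): e=[29,12,-9] → ·
    (4,5)@(9, 11): e=[13,12,7] → █
    (5,5)@(11, 11): e=[-3,12,23] → ·
    (4,6)@(9, 13): e=[31,4,-3] → ·
    (5,6)@(11, 13): e=[15,4,13] → █
    (6,6)@(13, 13): e=[-1,4,29] → ·
    (5,7)@(11, 15): e=[33,-4,3] → ·
  covered (3 px):
    · · · · · · · · ·
    · · · · · · · · ·
    · · · · · · · · ·
    · · · · · · · · ·
    · · · █ · · · · ·
    · · · · █ · · · ·
    · · · · · █ · · ·
    · · · · · · · · ·

Answer: 12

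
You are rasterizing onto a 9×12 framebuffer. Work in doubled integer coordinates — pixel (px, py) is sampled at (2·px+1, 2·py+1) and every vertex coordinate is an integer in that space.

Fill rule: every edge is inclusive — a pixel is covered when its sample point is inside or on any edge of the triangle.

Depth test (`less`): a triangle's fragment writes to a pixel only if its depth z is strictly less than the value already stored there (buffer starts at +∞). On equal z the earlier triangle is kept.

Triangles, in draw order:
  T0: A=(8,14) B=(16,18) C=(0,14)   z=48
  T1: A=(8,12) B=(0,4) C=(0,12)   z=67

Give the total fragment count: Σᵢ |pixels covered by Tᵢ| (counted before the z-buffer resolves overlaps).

T0:
  2·area = 32
  edge (8, 14)→(16, 18): d=(8,4) inclusive
  edge (16, 18)→(0, 14): d=(-16,-4) inclusive
  edge (0, 14)→(8, 14): d=(8,0) inclusive
    (2,7)@(5, 15): e=[20,4,8] → █
    (3,7)@(7, 15): e=[12,12,8] → █
    (4,7)@(9, 15): e=[4,20,8] → █
    (5,7)@(11, 15): e=[-4,28,8] → ·
    (2,8)@(5, 17): e=[36,-28,24] → ·
    (3,8)@(7, 17): e=[28,-20,24] → ·
    (4,8)@(9, 17): e=[20,-12,24] → ·
    (6,8)@(13, 17): e=[4,4,24] → █
    (7,8)@(15, 17): e=[-4,12,24] → ·
    (6,9)@(13, 19): e=[20,-28,40] → ·
  covered (4 px):
    · · · · · · · · ·
    · · · · · · · · ·
    · · · · · · · · ·
    · · · · · · · · ·
    · · · · · · · · ·
    · · · · · · · · ·
    · · · · · · · · ·
    · · █ █ █ · · · ·
    · · · · · · █ · ·
    · · · · · · · · ·
    · · · · · · · · ·
    · · · · · · · · ·
T1:
  2·area = 64  (B↔C swapped to make it positive)
  edge (8, 12)→(0, 12): d=(-8,0) inclusive
  edge (0, 12)→(0, 4): d=(0,-8) inclusive
  edge (0, 4)→(8, 12): d=(8,8) inclusive
    (0,2)@(1, 5): e=[56,8,0] → █  [on edge]
    (1,2)@(3, 5): e=[56,24,-16] → ·
    (0,3)@(1, 7): e=[40,8,16] → █
    (1,3)@(3, 7): e=[40,24,0] → █  [on edge]
    (2,3)@(5, 7): e=[40,40,-16] → ·
    (0,4)@(1, 9): e=[24,8,32] → █
    (2,4)@(5, 9): e=[24,40,0] → █  [on edge]
    (3,4)@(7, 9): e=[24,56,-16] → ·
    (0,5)@(1, 11): e=[8,8,48] → █
    (3,5)@(7, 11): e=[8,56,0] → █  [on edge]
    (4,5)@(9, 11): e=[8,72,-16] → ·
    (0,6)@(1, 13): e=[-8,8,64] → ·
    (4,6)@(9, 13): e=[-8,72,0] → ·  [on edge]
    (5,7)@(11, 15): e=[-24,88,0] → ·  [on edge]
    (6,8)@(13, 17): e=[-40,104,0] → ·  [on edge]
    (7,9)@(15, 19): e=[-56,120,0] → ·  [on edge]
    (8,10)@(17, 21): e=[-72,136,0] → ·  [on edge]
  covered (10 px):
    · · · · · · · · ·
    · · · · · · · · ·
    █ · · · · · · · ·
    █ █ · · · · · · ·
    █ █ █ · · · · · ·
    █ █ █ █ · · · · ·
    · · · · · · · · ·
    · · · · · · · · ·
    · · · · · · · · ·
    · · · · · · · · ·
    · · · · · · · · ·
    · · · · · · · · ·

Result: 14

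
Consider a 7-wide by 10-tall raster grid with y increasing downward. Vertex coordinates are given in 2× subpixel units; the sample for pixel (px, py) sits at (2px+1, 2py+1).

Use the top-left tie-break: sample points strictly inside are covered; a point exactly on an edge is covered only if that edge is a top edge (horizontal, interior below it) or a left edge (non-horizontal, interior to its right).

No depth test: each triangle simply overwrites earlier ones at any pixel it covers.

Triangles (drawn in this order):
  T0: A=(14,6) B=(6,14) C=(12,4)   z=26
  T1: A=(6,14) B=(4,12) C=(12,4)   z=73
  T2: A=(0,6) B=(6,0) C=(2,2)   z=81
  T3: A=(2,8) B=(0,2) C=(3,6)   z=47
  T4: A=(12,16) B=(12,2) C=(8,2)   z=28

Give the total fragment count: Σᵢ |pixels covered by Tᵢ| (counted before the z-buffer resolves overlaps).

T0:
  2·area = 32
  edge (14, 6)→(6, 14): d=(-8,8) right/bottom  bias=-1
  edge (6, 14)→(12, 4): d=(6,-10) top-left  bias=+0
  edge (12, 4)→(14, 6): d=(2,2) right/bottom  bias=-1
    (4,0)@(9, 1): e=[80,-48,0] → ·  [on edge]
    (5,1)@(11, 3): e=[48,-16,0] → ·  [on edge]
    (6,2)@(13, 5): e=[16,16,0] → ·  [on edge]
    (5,3)@(11, 7): e=[16,8,8] → █
    (6,3)@(13, 7): e=[0,28,4] → ·  [on edge]
    (4,4)@(9, 9): e=[16,0,16] → █  [on edge]
    (5,4)@(11, 9): e=[0,20,12] → ·  [on edge]
    (4,5)@(9, 11): e=[0,12,20] → ·  [on edge]
    (3,6)@(7, 13): e=[0,4,28] → ·  [on edge]
    (2,7)@(5, 15): e=[0,-4,36] → ·  [on edge]
    (1,8)@(3, 17): e=[0,-12,44] → ·  [on edge]
    (0,9)@(1, 19): e=[0,-20,52] → ·  [on edge]
    (1,9)@(3, 19): e=[-16,0,48] → ·  [on edge]
  covered (2 px):
    · · · · · · ·
    · · · · · · ·
    · · · · · · ·
    · · · · · █ ·
    · · · · █ · ·
    · · · · · · ·
    · · · · · · ·
    · · · · · · ·
    · · · · · · ·
    · · · · · · ·
T1:
  2·area = 32
  edge (6, 14)→(4, 12): d=(-2,-2) top-left  bias=+0
  edge (4, 12)→(12, 4): d=(8,-8) top-left  bias=+0
  edge (12, 4)→(6, 14): d=(-6,10) right/bottom  bias=-1
    (6,1)@(13, 3): e=[36,0,-4] → ·  [on edge]
    (5,2)@(11, 5): e=[28,0,4] → █  [on edge]
    (6,2)@(13, 5): e=[32,16,-16] → ·
    (4,3)@(9, 7): e=[20,0,12] → █  [on edge]
    (5,3)@(11, 7): e=[24,16,-8] → ·
    (0,4)@(1, 9): e=[0,-48,80] → ·  [on edge]
    (3,4)@(7, 9): e=[12,0,20] → █  [on edge]
    (4,4)@(9, 9): e=[16,16,0] → ·  [on edge]
    (1,5)@(3, 11): e=[0,-16,48] → ·  [on edge]
    (2,5)@(5, 11): e=[4,0,28] → █  [on edge]
    (4,5)@(9, 11): e=[12,32,-12] → ·
    (1,6)@(3, 13): e=[-4,0,36] → ·  [on edge]
    (2,6)@(5, 13): e=[0,16,16] → █  [on edge]
    (0,7)@(1, 15): e=[-12,0,44] → ·  [on edge]
    (3,7)@(7, 15): e=[0,48,-16] → ·  [on edge]
    (4,8)@(9, 17): e=[0,80,-48] → ·  [on edge]
    (1,9)@(3, 19): e=[-16,48,0] → ·  [on edge]
    (5,9)@(11, 19): e=[0,112,-80] → ·  [on edge]
  covered (6 px):
    · · · · · · ·
    · · · · · · ·
    · · · · · █ ·
    · · · · █ · ·
    · · · █ · · ·
    · · █ █ · · ·
    · · █ · · · ·
    · · · · · · ·
    · · · · · · ·
    · · · · · · ·
T2:
  2·area = 12  (B↔C swapped to make it positive)
  edge (0, 6)→(2, 2): d=(2,-4) top-left  bias=+0
  edge (2, 2)→(6, 0): d=(4,-2) top-left  bias=+0
  edge (6, 0)→(0, 6): d=(-6,6) right/bottom  bias=-1
    (2,0)@(5, 1): e=[10,2,0] → ·  [on edge]
    (1,1)@(3, 3): e=[6,6,0] → ·  [on edge]
    (0,2)@(1, 5): e=[2,10,0] → ·  [on edge]
  covered (0 px):
    · · · · · · ·
    · · · · · · ·
    · · · · · · ·
    · · · · · · ·
    · · · · · · ·
    · · · · · · ·
    · · · · · · ·
    · · · · · · ·
    · · · · · · ·
    · · · · · · ·
T3:
  2·area = 10
  edge (2, 8)→(0, 2): d=(-2,-6) top-left  bias=+0
  edge (0, 2)→(3, 6): d=(3,4) right/bottom  bias=-1
  edge (3, 6)→(2, 8): d=(-1,2) right/bottom  bias=-1
    (0,2)@(1, 5): e=[0,5,5] → █  [on edge]
    (1,2)@(3, 5): e=[12,-3,1] → ·
    (0,3)@(1, 7): e=[-4,11,3] → ·
    (1,5)@(3, 11): e=[0,15,-5] → ·  [on edge]
    (2,8)@(5, 17): e=[0,25,-15] → ·  [on edge]
  covered (1 px):
    · · · · · · ·
    · · · · · · ·
    █ · · · · · ·
    · · · · · · ·
    · · · · · · ·
    · · · · · · ·
    · · · · · · ·
    · · · · · · ·
    · · · · · · ·
    · · · · · · ·
T4:
  2·area = 56  (B↔C swapped to make it positive)
  edge (12, 16)→(8, 2): d=(-4,-14) top-left  bias=+0
  edge (8, 2)→(12, 2): d=(4,0) top-left  bias=+0
  edge (12, 2)→(12, 16): d=(0,14) right/bottom  bias=-1
    (4,1)@(9, 3): e=[10,4,42] → █
    (5,1)@(11, 3): e=[38,4,14] → █
    (6,1)@(13, 3): e=[66,4,-14] → ·
    (4,2)@(9, 5): e=[2,12,42] → █
    (6,2)@(13, 5): e=[58,12,-14] → ·
    (4,3)@(9, 7): e=[-6,20,42] → ·
    (5,3)@(11, 7): e=[22,20,14] → █
    (6,3)@(13, 7): e=[50,20,-14] → ·
    (5,4)@(11, 9): e=[14,28,14] → █
    (6,4)@(13, 9): e=[42,28,-14] → ·
    (5,5)@(11, 11): e=[6,36,14] → █
    (6,5)@(13, 11): e=[34,36,-14] → ·
  covered (7 px):
    · · · · · · ·
    · · · · █ █ ·
    · · · · █ █ ·
    · · · · · █ ·
    · · · · · █ ·
    · · · · · █ ·
    · · · · · · ·
    · · · · · · ·
    · · · · · · ·
    · · · · · · ·

Final: 16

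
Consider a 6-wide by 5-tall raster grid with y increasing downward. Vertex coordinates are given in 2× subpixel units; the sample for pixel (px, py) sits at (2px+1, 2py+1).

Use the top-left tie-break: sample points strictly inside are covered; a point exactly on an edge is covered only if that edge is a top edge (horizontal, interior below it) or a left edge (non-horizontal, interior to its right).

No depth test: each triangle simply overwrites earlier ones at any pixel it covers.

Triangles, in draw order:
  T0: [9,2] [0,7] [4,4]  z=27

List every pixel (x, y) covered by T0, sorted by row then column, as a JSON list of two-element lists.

T0:
  2·area = 7
  edge (9, 2)→(0, 7): d=(-9,5) right/bottom  bias=-1
  edge (0, 7)→(4, 4): d=(4,-3) top-left  bias=+0
  edge (4, 4)→(9, 2): d=(5,-2) top-left  bias=+0
    (3,1)@(7, 3): e=[1,5,1] → #
    (4,1)@(9, 3): e=[-9,11,5] → ·
    (1,2)@(3, 5): e=[3,1,3] → #
    (2,2)@(5, 5): e=[-7,7,7] → ·
    (3,2)@(7, 5): e=[-17,13,11] → ·
    (1,3)@(3, 7): e=[-15,9,13] → ·
  covered (2 px):
    · · · · · ·
    · · · # · ·
    · # · · · ·
    · · · · · ·
    · · · · · ·

Final: [[3,1],[1,2]]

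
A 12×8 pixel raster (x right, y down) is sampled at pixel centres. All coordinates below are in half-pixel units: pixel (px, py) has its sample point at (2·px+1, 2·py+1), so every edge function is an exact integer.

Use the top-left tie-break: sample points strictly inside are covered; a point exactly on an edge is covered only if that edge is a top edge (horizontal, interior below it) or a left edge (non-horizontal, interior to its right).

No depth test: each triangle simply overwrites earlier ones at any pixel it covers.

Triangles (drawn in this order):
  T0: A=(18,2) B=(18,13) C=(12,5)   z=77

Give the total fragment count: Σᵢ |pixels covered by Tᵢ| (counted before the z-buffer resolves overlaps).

T0:
  2·area = 66
  edge (18, 2)→(18, 13): d=(0,11) right/bottom  bias=-1
  edge (18, 13)→(12, 5): d=(-6,-8) top-left  bias=+0
  edge (12, 5)→(18, 2): d=(6,-3) top-left  bias=+0
    (4,0)@(9, 1): e=[99,0,-33] → ·  [on edge]
    (8,1)@(17, 3): e=[11,52,3] → █
    (9,1)@(19, 3): e=[-11,68,9] → ·
    (6,2)@(13, 5): e=[55,8,3] → █
    (7,2)@(15, 5): e=[33,24,9] → █
    (9,2)@(19, 5): e=[-11,56,21] → ·
    (6,3)@(13, 7): e=[55,-4,15] → ·
    (7,3)@(15, 7): e=[33,12,21] → █
    (9,3)@(19, 7): e=[-11,44,33] → ·
    (7,4)@(15, 9): e=[33,0,33] → █  [on edge]
    (9,4)@(19, 9): e=[-11,32,45] → ·
    (7,5)@(15, 11): e=[33,-12,45] → ·
  covered (9 px):
    · · · · · · · · · · · ·
    · · · · · · · · █ · · ·
    · · · · · · █ █ █ · · ·
    · · · · · · · █ █ · · ·
    · · · · · · · █ █ · · ·
    · · · · · · · · █ · · ·
    · · · · · · · · · · · ·
    · · · · · · · · · · · ·

Answer: 9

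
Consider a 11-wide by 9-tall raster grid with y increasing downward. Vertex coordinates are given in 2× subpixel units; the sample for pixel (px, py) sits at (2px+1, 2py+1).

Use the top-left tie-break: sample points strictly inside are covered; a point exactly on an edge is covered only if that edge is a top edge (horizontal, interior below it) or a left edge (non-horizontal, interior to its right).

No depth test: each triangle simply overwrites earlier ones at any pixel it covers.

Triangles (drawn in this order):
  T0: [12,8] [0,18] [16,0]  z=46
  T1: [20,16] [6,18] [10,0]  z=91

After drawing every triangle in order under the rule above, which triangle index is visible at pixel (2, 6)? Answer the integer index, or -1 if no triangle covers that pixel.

T0:
  2·area = 56
  edge (12, 8)→(0, 18): d=(-12,10) right/bottom  bias=-1
  edge (0, 18)→(16, 0): d=(16,-18) top-left  bias=+0
  edge (16, 0)→(12, 8): d=(-4,8) right/bottom  bias=-1
    (6,2)@(13, 5): e=[26,26,4] → #
    (7,2)@(15, 5): e=[6,62,-12] → ·
    (5,3)@(11, 7): e=[22,22,12] → #
    (6,3)@(13, 7): e=[2,58,-4] → ·
    (4,4)@(9, 9): e=[18,18,20] → #
    (5,4)@(11, 9): e=[-2,54,4] → ·
    (3,5)@(7, 11): e=[14,14,28] → #
    (4,5)@(9, 11): e=[-6,50,12] → ·
    (2,6)@(5, 13): e=[10,10,36] → #
    (3,6)@(7, 13): e=[-10,46,20] → ·
    (1,7)@(3, 15): e=[6,6,44] → #
    (2,7)@(5, 15): e=[-14,42,28] → ·
  covered (7 px):
    · · · · · · · · · · ·
    · · · · · · · · · · ·
    · · · · · · # · · · ·
    · · · · · # · · · · ·
    · · · · # · · · · · ·
    · · · # · · · · · · ·
    · · # · · · · · · · ·
    · # · · · · · · · · ·
    # · · · · · · · · · ·
T1:
  2·area = 244
  edge (20, 16)→(6, 18): d=(-14,2) right/bottom  bias=-1
  edge (6, 18)→(10, 0): d=(4,-18) top-left  bias=+0
  edge (10, 0)→(20, 16): d=(10,16) right/bottom  bias=-1
    (5,1)@(11, 3): e=[200,30,14] → #
    (6,1)@(13, 3): e=[196,66,-18] → ·
    (4,2)@(9, 5): e=[176,2,66] → #
    (6,2)@(13, 5): e=[168,74,2] → #
    (7,2)@(15, 5): e=[164,110,-30] → ·
    (4,3)@(9, 7): e=[148,10,86] → #
    (7,3)@(15, 7): e=[136,118,-10] → ·
    (4,4)@(9, 9): e=[120,18,106] → #
    (7,4)@(15, 9): e=[108,126,10] → #
    (8,4)@(17, 9): e=[104,162,-22] → ·
    (4,5)@(9, 11): e=[92,26,126] → #
    (8,5)@(17, 11): e=[76,170,-2] → ·
    (6,8)@(13, 17): e=[0,122,122] → ·  [on edge]
  covered (30 px):
    · · · · · · · · · · ·
    · · · · · # · · · · ·
    · · · · # # # · · · ·
    · · · · # # # · · · ·
    · · · · # # # # · · ·
    · · · · # # # # · · ·
    · · · · # # # # # · ·
    · · · # # # # # # # ·
    · · · # # # · · · · ·

Z-buffer (winner per pixel, '.' = empty):
  . . . . . . . . . . .
  . . . . . 1 . . . . .
  . . . . 1 1 1 . . . .
  . . . . 1 1 1 . . . .
  . . . . 1 1 1 1 . . .
  . . . 0 1 1 1 1 . . .
  . . 0 . 1 1 1 1 1 . .
  . 0 . 1 1 1 1 1 1 1 .
  0 . . 1 1 1 . . . . .

Result: 0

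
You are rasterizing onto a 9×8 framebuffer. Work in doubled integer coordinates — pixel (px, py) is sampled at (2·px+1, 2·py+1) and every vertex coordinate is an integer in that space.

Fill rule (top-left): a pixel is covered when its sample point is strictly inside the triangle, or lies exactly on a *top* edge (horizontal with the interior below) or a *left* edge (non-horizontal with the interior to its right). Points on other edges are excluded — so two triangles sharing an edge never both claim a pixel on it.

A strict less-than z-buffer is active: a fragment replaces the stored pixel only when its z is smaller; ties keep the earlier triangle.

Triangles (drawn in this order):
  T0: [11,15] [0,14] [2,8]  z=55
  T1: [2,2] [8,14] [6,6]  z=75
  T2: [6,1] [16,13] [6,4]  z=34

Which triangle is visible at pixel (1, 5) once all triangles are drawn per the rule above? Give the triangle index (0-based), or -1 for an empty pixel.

T0:
  2·area = 68
  edge (11, 15)→(0, 14): d=(-11,-1) top-left  bias=+0
  edge (0, 14)→(2, 8): d=(2,-6) top-left  bias=+0
  edge (2, 8)→(11, 15): d=(9,7) right/bottom  bias=-1
    (1,2)@(3, 5): e=[102,0,-34] → ·  [on edge]
    (1,4)@(3, 9): e=[58,8,2] → █
    (2,4)@(5, 9): e=[60,20,-12] → ·
    (0,5)@(1, 11): e=[34,0,34] → █  [on edge]
    (2,5)@(5, 11): e=[38,24,6] → █
    (3,5)@(7, 11): e=[40,36,-8] → ·
    (0,6)@(1, 13): e=[12,4,52] → █
    (3,6)@(7, 13): e=[18,40,10] → █
    (4,6)@(9, 13): e=[20,52,-4] → ·
    (0,7)@(1, 15): e=[-10,8,70] → ·
    (1,7)@(3, 15): e=[-8,20,56] → ·
    (2,7)@(5, 15): e=[-6,32,42] → ·
    (5,7)@(11, 15): e=[0,68,0] → ·  [on edge]
  covered (8 px):
    · · · · · · · · ·
    · · · · · · · · ·
    · · · · · · · · ·
    · · · · · · · · ·
    · █ · · · · · · ·
    █ █ █ · · · · · ·
    █ █ █ █ · · · · ·
    · · · · · · · · ·
T1:
  2·area = 24  (B↔C swapped to make it positive)
  edge (2, 2)→(6, 6): d=(4,4) right/bottom  bias=-1
  edge (6, 6)→(8, 14): d=(2,8) right/bottom  bias=-1
  edge (8, 14)→(2, 2): d=(-6,-12) top-left  bias=+0
    (0,0)@(1, 1): e=[0,30,-6] → ·  [on edge]
    (1,1)@(3, 3): e=[0,18,6] → ·  [on edge]
    (2,2)@(5, 5): e=[0,6,18] → ·  [on edge]
    (2,3)@(5, 7): e=[8,10,6] → █
    (3,3)@(7, 7): e=[0,-6,30] → ·  [on edge]
    (2,4)@(5, 9): e=[16,14,-6] → ·
    (4,4)@(9, 9): e=[0,-18,42] → ·  [on edge]
    (3,5)@(7, 11): e=[16,2,6] → █
    (4,5)@(9, 11): e=[8,-14,30] → ·
    (5,5)@(11, 11): e=[0,-30,54] → ·  [on edge]
    (3,6)@(7, 13): e=[24,6,-6] → ·
    (6,6)@(13, 13): e=[0,-42,66] → ·  [on edge]
    (7,7)@(15, 15): e=[0,-54,78] → ·  [on edge]
  covered (2 px):
    · · · · · · · · ·
    · · · · · · · · ·
    · · · · · · · · ·
    · · █ · · · · · ·
    · · · · · · · · ·
    · · · █ · · · · ·
    · · · · · · · · ·
    · · · · · · · · ·
T2:
  2·area = 30
  edge (6, 1)→(16, 13): d=(10,12) right/bottom  bias=-1
  edge (16, 13)→(6, 4): d=(-10,-9) top-left  bias=+0
  edge (6, 4)→(6, 1): d=(0,-3) top-left  bias=+0
    (3,1)@(7, 3): e=[8,19,3] → █
    (4,1)@(9, 3): e=[-16,37,9] → ·
    (3,2)@(7, 5): e=[28,-1,3] → ·
    (4,2)@(9, 5): e=[4,17,9] → █
    (5,2)@(11, 5): e=[-20,35,15] → ·
    (4,3)@(9, 7): e=[24,-3,9] → ·
    (5,3)@(11, 7): e=[0,15,15] → ·  [on edge]
  covered (2 px):
    · · · · · · · · ·
    · · · █ · · · · ·
    · · · · █ · · · ·
    · · · · · · · · ·
    · · · · · · · · ·
    · · · · · · · · ·
    · · · · · · · · ·
    · · · · · · · · ·

Z-buffer (winner per pixel, '.' = empty):
  . . . . . . . . .
  . . . 2 . . . . .
  . . . . 2 . . . .
  . . 1 . . . . . .
  . 0 . . . . . . .
  0 0 0 1 . . . . .
  0 0 0 0 . . . . .
  . . . . . . . . .

Result: 0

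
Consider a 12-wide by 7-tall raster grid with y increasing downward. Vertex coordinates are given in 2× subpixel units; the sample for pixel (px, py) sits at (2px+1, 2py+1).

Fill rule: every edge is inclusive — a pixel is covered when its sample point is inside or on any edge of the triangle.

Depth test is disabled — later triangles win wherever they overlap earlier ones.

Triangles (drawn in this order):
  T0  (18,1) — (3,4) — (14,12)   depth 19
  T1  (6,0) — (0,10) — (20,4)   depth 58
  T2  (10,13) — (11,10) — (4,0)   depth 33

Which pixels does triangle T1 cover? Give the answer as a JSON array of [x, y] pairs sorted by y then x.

T0:
  2·area = 153  (B↔C swapped to make it positive)
  edge (18, 1)→(14, 12): d=(-4,11) inclusive
  edge (14, 12)→(3, 4): d=(-11,-8) inclusive
  edge (3, 4)→(18, 1): d=(15,-3) inclusive
    (4,1)@(9, 3): e=[91,59,3] → X
    (5,1)@(11, 3): e=[69,75,9] → X
    (6,1)@(13, 3): e=[47,91,15] → X
    (7,1)@(15, 3): e=[25,107,21] → X
    (8,1)@(17, 3): e=[3,123,27] → X
    (9,1)@(19, 3): e=[-19,139,33] → .
    (2,2)@(5, 5): e=[127,5,21] → X
    (3,2)@(7, 5): e=[105,21,27] → X
    (8,2)@(17, 5): e=[-5,101,57] → .
    (2,3)@(5, 7): e=[119,-17,51] → .
    (3,3)@(7, 7): e=[97,-1,57] → .
    (4,3)@(9, 7): e=[75,15,63] → X
  covered (19 px):
    . . . . . . . . . . . .
    . . . . X X X X X . . .
    . . X X X X X X . . . .
    . . . . X X X X . . . .
    . . . . . X X X . . . .
    . . . . . . X . . . . .
    . . . . . . . . . . . .
T1:
  2·area = 164  (B↔C swapped to make it positive)
  edge (6, 0)→(20, 4): d=(14,4) inclusive
  edge (20, 4)→(0, 10): d=(-20,6) inclusive
  edge (0, 10)→(6, 0): d=(6,-10) inclusive
    (3,0)@(7, 1): e=[10,138,16] → X
    (4,0)@(9, 1): e=[2,126,36] → X
    (5,0)@(11, 1): e=[-6,114,56] → .
    (2,1)@(5, 3): e=[46,110,8] → X
    (5,1)@(11, 3): e=[22,74,68] → X
    (6,1)@(13, 3): e=[14,62,88] → X
    (7,1)@(15, 3): e=[6,50,108] → X
    (8,1)@(17, 3): e=[-2,38,128] → .
    (1,2)@(3, 5): e=[82,82,0] → X  [on edge]
    (8,2)@(17, 5): e=[26,-2,140] → .
    (1,3)@(3, 7): e=[110,42,12] → X
    (5,3)@(11, 7): e=[78,-6,92] → .
  covered (21 px):
    . . . X X . . . . . . .
    . . X X X X X X . . . .
    . X X X X X X X . . . .
    . X X X X . . . . . . .
    X X . . . . . . . . . .
    . . . . . . . . . . . .
    . . . . . . . . . . . .
T2:
  2·area = 31  (B↔C swapped to make it positive)
  edge (10, 13)→(4, 0): d=(-6,-13) inclusive
  edge (4, 0)→(11, 10): d=(7,10) inclusive
  edge (11, 10)→(10, 13): d=(-1,3) inclusive
    (3,2)@(7, 5): e=[9,5,17] → X
    (4,2)@(9, 5): e=[35,-15,11] → .
    (3,3)@(7, 7): e=[-3,19,15] → .
    (4,4)@(9, 9): e=[11,13,7] → X
    (5,4)@(11, 9): e=[37,-7,1] → .
    (4,5)@(9, 11): e=[-1,27,5] → .
  covered (2 px):
    . . . . . . . . . . . .
    . . . . . . . . . . . .
    . . . X . . . . . . . .
    . . . . . . . . . . . .
    . . . . X . . . . . . .
    . . . . . . . . . . . .
    . . . . . . . . . . . .

Answer: [[3,0],[4,0],[2,1],[3,1],[4,1],[5,1],[6,1],[7,1],[1,2],[2,2],[3,2],[4,2],[5,2],[6,2],[7,2],[1,3],[2,3],[3,3],[4,3],[0,4],[1,4]]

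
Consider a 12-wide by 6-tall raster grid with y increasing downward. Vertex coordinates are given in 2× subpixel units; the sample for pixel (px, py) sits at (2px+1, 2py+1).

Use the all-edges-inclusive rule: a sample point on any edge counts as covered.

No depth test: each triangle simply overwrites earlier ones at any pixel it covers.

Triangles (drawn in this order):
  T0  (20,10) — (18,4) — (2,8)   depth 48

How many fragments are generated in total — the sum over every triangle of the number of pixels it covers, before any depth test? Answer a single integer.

T0:
  2·area = 104  (B↔C swapped to make it positive)
  edge (20, 10)→(2, 8): d=(-18,-2) inclusive
  edge (2, 8)→(18, 4): d=(16,-4) inclusive
  edge (18, 4)→(20, 10): d=(2,6) inclusive
    (8,0)@(17, 1): e=[156,-52,0] → ·  [on edge]
    (7,2)@(15, 5): e=[80,4,20] → █
    (8,2)@(17, 5): e=[84,12,8] → █
    (9,2)@(19, 5): e=[88,20,-4] → ·
    (3,3)@(7, 7): e=[28,4,72] → █
    (4,3)@(9, 7): e=[32,12,60] → █
    (5,3)@(11, 7): e=[36,20,48] → █
    (6,3)@(13, 7): e=[40,28,36] → █
    (9,3)@(19, 7): e=[52,52,0] → █  [on edge]
    (10,3)@(21, 7): e=[56,60,-12] → ·
    (3,4)@(7, 9): e=[-8,36,76] → ·
    (4,4)@(9, 9): e=[-4,44,64] → ·
    (5,4)@(11, 9): e=[0,52,52] → █  [on edge]
  covered (14 px):
    · · · · · · · · · · · ·
    · · · · · · · · · · · ·
    · · · · · · · █ █ · · ·
    · · · █ █ █ █ █ █ █ · ·
    · · · · · █ █ █ █ █ · ·
    · · · · · · · · · · · ·

Result: 14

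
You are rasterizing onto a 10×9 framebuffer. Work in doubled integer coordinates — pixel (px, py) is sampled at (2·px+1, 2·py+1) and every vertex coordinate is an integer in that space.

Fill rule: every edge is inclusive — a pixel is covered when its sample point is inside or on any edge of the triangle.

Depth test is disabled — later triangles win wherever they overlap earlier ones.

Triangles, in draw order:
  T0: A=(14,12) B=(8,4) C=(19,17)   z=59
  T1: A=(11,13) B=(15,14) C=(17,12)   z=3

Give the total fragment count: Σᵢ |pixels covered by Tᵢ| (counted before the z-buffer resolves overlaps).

T0:
  2·area = 10
  edge (14, 12)→(8, 4): d=(-6,-8) inclusive
  edge (8, 4)→(19, 17): d=(11,13) inclusive
  edge (19, 17)→(14, 12): d=(-5,-5) inclusive
    (1,0)@(3, 1): e=[-22,32,0] → .  [on edge]
    (2,1)@(5, 3): e=[-18,28,0] → .  [on edge]
    (3,2)@(7, 5): e=[-14,24,0] → .  [on edge]
    (4,3)@(9, 7): e=[-10,20,0] → .  [on edge]
    (5,4)@(11, 9): e=[-6,16,0] → .  [on edge]
    (6,5)@(13, 11): e=[-2,12,0] → .  [on edge]
    (7,6)@(15, 13): e=[2,8,0] → X  [on edge]
    (8,6)@(17, 13): e=[18,-18,10] → .
    (7,7)@(15, 15): e=[-10,30,-10] → .
    (8,7)@(17, 15): e=[6,4,0] → X  [on edge]
    (9,7)@(19, 15): e=[22,-22,10] → .
    (8,8)@(17, 17): e=[-6,26,-10] → .
    (9,8)@(19, 17): e=[10,0,0] → X  [on edge]
  covered (3 px):
    . . . . . . . . . .
    . . . . . . . . . .
    . . . . . . . . . .
    . . . . . . . . . .
    . . . . . . . . . .
    . . . . . . . . . .
    . . . . . . . X . .
    . . . . . . . . X .
    . . . . . . . . . X
T1:
  2·area = 10  (B↔C swapped to make it positive)
  edge (11, 13)→(17, 12): d=(6,-1) inclusive
  edge (17, 12)→(15, 14): d=(-2,2) inclusive
  edge (15, 14)→(11, 13): d=(-4,-1) inclusive
    (1,5)@(3, 11): e=[-20,30,0] → .  [on edge]
    (5,6)@(11, 13): e=[0,10,0] → X  [on edge]
    (6,6)@(13, 13): e=[2,6,2] → X
    (7,6)@(15, 13): e=[4,2,4] → X
    (8,6)@(17, 13): e=[6,-2,6] → .
    (5,7)@(11, 15): e=[12,6,-8] → .
    (6,7)@(13, 15): e=[14,2,-6] → .
    (7,7)@(15, 15): e=[16,-2,-4] → .
    (9,7)@(19, 15): e=[20,-10,0] → .  [on edge]
  covered (3 px):
    . . . . . . . . . .
    . . . . . . . . . .
    . . . . . . . . . .
    . . . . . . . . . .
    . . . . . . . . . .
    . . . . . . . . . .
    . . . . . X X X . .
    . . . . . . . . . .
    . . . . . . . . . .

Final: 6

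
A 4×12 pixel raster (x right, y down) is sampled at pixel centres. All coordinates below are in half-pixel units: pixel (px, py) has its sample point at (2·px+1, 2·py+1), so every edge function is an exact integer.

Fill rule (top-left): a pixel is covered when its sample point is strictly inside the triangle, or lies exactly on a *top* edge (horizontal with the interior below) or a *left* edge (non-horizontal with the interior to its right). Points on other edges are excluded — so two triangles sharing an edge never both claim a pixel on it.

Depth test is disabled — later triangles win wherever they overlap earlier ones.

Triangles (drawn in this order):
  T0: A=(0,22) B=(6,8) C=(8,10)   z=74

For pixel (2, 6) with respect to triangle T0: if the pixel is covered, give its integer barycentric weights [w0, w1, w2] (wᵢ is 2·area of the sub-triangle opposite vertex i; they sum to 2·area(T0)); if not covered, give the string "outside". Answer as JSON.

T0:
  2·area = 40
  edge (0, 22)→(6, 8): d=(6,-14) top-left  bias=+0
  edge (6, 8)→(8, 10): d=(2,2) right/bottom  bias=-1
  edge (8, 10)→(0, 22): d=(-8,12) right/bottom  bias=-1
    (0,1)@(1, 3): e=[-100,0,140] → ·  [on edge]
    (1,2)@(3, 5): e=[-60,0,100] → ·  [on edge]
    (2,3)@(5, 7): e=[-20,0,60] → ·  [on edge]
    (3,4)@(7, 9): e=[20,0,20] → ·  [on edge]
    (2,5)@(5, 11): e=[4,8,28] → █
    (3,5)@(7, 11): e=[32,4,4] → █
    (2,6)@(5, 13): e=[16,12,12] → █
    (3,6)@(7, 13): e=[44,8,-12] → ·
    (1,7)@(3, 15): e=[0,20,20] → █  [on edge]
    (2,7)@(5, 15): e=[28,16,-4] → ·
    (1,8)@(3, 17): e=[12,24,4] → █
    (2,8)@(5, 17): e=[40,20,-20] → ·
  covered (5 px):
    · · · ·
    · · · ·
    · · · ·
    · · · ·
    · · · ·
    · · █ █
    · · █ ·
    · █ · ·
    · █ · ·
    · · · ·
    · · · ·
    · · · ·

Answer: [12,12,16]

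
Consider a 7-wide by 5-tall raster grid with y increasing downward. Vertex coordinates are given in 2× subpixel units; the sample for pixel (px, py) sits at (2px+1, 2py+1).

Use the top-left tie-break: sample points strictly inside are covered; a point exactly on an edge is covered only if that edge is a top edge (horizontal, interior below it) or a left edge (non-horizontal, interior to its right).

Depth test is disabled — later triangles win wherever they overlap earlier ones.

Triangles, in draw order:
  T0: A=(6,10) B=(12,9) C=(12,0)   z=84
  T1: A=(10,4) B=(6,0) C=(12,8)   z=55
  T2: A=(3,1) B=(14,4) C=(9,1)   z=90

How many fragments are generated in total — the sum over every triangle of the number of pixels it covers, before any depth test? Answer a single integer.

T0:
  2·area = 54  (B↔C swapped to make it positive)
  edge (6, 10)→(12, 0): d=(6,-10) top-left  bias=+0
  edge (12, 0)→(12, 9): d=(0,9) right/bottom  bias=-1
  edge (12, 9)→(6, 10): d=(-6,1) right/bottom  bias=-1
    (5,1)@(11, 3): e=[8,9,37] → █
    (6,1)@(13, 3): e=[28,-9,35] → ·
    (4,2)@(9, 5): e=[0,27,27] → █  [on edge]
    (6,2)@(13, 5): e=[40,-9,23] → ·
    (4,3)@(9, 7): e=[12,27,15] → █
    (6,3)@(13, 7): e=[52,-9,11] → ·
    (3,4)@(7, 9): e=[4,45,5] → █
    (6,4)@(13, 9): e=[64,-9,-1] → ·
  covered (8 px):
    · · · · · · ·
    · · · · · █ ·
    · · · · █ █ ·
    · · · · █ █ ·
    · · · █ █ █ ·
T1:
  2·area = 8  (B↔C swapped to make it positive)
  edge (10, 4)→(12, 8): d=(2,4) right/bottom  bias=-1
  edge (12, 8)→(6, 0): d=(-6,-8) top-left  bias=+0
  edge (6, 0)→(10, 4): d=(4,4) right/bottom  bias=-1
    (3,0)@(7, 1): e=[6,2,0] → ·  [on edge]
    (4,1)@(9, 3): e=[2,6,0] → ·  [on edge]
    (5,2)@(11, 5): e=[-2,10,0] → ·  [on edge]
    (6,3)@(13, 7): e=[-6,14,0] → ·  [on edge]
  covered (0 px):
    · · · · · · ·
    · · · · · · ·
    · · · · · · ·
    · · · · · · ·
    · · · · · · ·
T2:
  2·area = 18  (B↔C swapped to make it positive)
  edge (3, 1)→(9, 1): d=(6,0) top-left  bias=+0
  edge (9, 1)→(14, 4): d=(5,3) right/bottom  bias=-1
  edge (14, 4)→(3, 1): d=(-11,-3) top-left  bias=+0
    (0,0)@(1, 1): e=[0,24,-6] → ·  [on edge]
    (1,0)@(3, 1): e=[0,18,0] → █  [on edge]
    (2,0)@(5, 1): e=[0,12,6] → █  [on edge]
    (3,0)@(7, 1): e=[0,6,12] → █  [on edge]
    (4,0)@(9, 1): e=[0,0,18] → ·  [on edge]
    (5,0)@(11, 1): e=[0,-6,24] → ·  [on edge]
    (6,0)@(13, 1): e=[0,-12,30] → ·  [on edge]
    (1,1)@(3, 3): e=[12,28,-22] → ·
    (2,1)@(5, 3): e=[12,22,-16] → ·
    (3,1)@(7, 3): e=[12,16,-10] → ·
    (5,1)@(11, 3): e=[12,4,2] → █
    (6,1)@(13, 3): e=[12,-2,8] → ·
  covered (4 px):
    · █ █ █ · · ·
    · · · · · █ ·
    · · · · · · ·
    · · · · · · ·
    · · · · · · ·

Final: 12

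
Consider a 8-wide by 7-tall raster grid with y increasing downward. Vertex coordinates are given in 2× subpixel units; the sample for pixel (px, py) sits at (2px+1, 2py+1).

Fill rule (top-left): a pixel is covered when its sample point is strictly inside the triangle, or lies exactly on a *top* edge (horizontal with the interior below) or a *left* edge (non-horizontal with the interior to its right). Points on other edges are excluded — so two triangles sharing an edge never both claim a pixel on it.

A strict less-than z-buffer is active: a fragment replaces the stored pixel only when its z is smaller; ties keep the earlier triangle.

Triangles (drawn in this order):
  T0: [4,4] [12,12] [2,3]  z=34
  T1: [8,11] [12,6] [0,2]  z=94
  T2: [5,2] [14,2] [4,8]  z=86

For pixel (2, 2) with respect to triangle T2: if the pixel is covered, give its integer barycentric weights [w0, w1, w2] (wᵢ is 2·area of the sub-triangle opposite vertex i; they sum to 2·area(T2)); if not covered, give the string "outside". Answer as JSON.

T0:
  2·area = 8
  edge (4, 4)→(12, 12): d=(8,8) right/bottom  bias=-1
  edge (12, 12)→(2, 3): d=(-10,-9) top-left  bias=+0
  edge (2, 3)→(4, 4): d=(2,1) right/bottom  bias=-1
    (0,0)@(1, 1): e=[0,11,-3] → .  [on edge]
    (1,1)@(3, 3): e=[0,9,-1] → .  [on edge]
    (2,2)@(5, 5): e=[0,7,1] → .  [on edge]
    (3,3)@(7, 7): e=[0,5,3] → .  [on edge]
    (4,4)@(9, 9): e=[0,3,5] → .  [on edge]
    (5,5)@(11, 11): e=[0,1,7] → .  [on edge]
    (6,6)@(13, 13): e=[0,-1,9] → .  [on edge]
  covered (0 px):
    . . . . . . . .
    . . . . . . . .
    . . . . . . . .
    . . . . . . . .
    . . . . . . . .
    . . . . . . . .
    . . . . . . . .
T1:
  2·area = 76  (B↔C swapped to make it positive)
  edge (8, 11)→(0, 2): d=(-8,-9) top-left  bias=+0
  edge (0, 2)→(12, 6): d=(12,4) right/bottom  bias=-1
  edge (12, 6)→(8, 11): d=(-4,5) right/bottom  bias=-1
    (0,1)@(1, 3): e=[1,8,67] → X
    (1,1)@(3, 3): e=[19,0,57] → .  [on edge]
    (0,2)@(1, 5): e=[-15,32,59] → .
    (1,2)@(3, 5): e=[3,24,49] → X
    (2,2)@(5, 5): e=[21,16,39] → X
    (3,2)@(7, 5): e=[39,8,29] → X
    (4,2)@(9, 5): e=[57,0,19] → .  [on edge]
    (1,3)@(3, 7): e=[-13,48,41] → .
    (2,3)@(5, 7): e=[5,40,31] → X
    (4,3)@(9, 7): e=[41,24,11] → X
    (5,3)@(11, 7): e=[59,16,1] → X
    (6,3)@(13, 7): e=[77,8,-9] → .
    (7,3)@(15, 7): e=[95,0,-19] → .  [on edge]
  covered (10 px):
    . . . . . . . .
    X . . . . . . .
    . X X X . . . .
    . . X X X X . .
    . . . X X . . .
    . . . . . . . .
    . . . . . . . .
T2:
  2·area = 54
  edge (5, 2)→(14, 2): d=(9,0) top-left  bias=+0
  edge (14, 2)→(4, 8): d=(-10,6) right/bottom  bias=-1
  edge (4, 8)→(5, 2): d=(1,-6) top-left  bias=+0
    (2,1)@(5, 3): e=[9,44,1] → X
    (3,1)@(7, 3): e=[9,32,13] → X
    (4,1)@(9, 3): e=[9,20,25] → X
    (5,1)@(11, 3): e=[9,8,37] → X
    (6,1)@(13, 3): e=[9,-4,49] → .
    (2,2)@(5, 5): e=[27,24,3] → X
    (4,2)@(9, 5): e=[27,0,27] → .  [on edge]
    (5,2)@(11, 5): e=[27,-12,39] → .
    (2,3)@(5, 7): e=[45,4,5] → X
    (3,3)@(7, 7): e=[45,-8,17] → .
    (2,4)@(5, 9): e=[63,-16,7] → .
  covered (7 px):
    . . . . . . . .
    . . X X X X . .
    . . X X . . . .
    . . X . . . . .
    . . . . . . . .
    . . . . . . . .
    . . . . . . . .

Result: [24,3,27]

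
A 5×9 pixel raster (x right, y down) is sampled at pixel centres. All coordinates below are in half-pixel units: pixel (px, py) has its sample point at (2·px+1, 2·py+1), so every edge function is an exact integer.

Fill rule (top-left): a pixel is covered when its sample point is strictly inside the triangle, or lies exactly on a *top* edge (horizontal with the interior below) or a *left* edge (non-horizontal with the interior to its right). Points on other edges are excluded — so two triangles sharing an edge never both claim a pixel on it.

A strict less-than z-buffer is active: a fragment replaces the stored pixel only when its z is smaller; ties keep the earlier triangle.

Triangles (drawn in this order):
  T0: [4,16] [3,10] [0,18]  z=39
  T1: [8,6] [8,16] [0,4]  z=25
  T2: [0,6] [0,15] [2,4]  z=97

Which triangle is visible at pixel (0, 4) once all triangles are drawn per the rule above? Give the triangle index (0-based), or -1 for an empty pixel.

T0:
  2·area = 26  (B↔C swapped to make it positive)
  edge (4, 16)→(0, 18): d=(-4,2) right/bottom  bias=-1
  edge (0, 18)→(3, 10): d=(3,-8) top-left  bias=+0
  edge (3, 10)→(4, 16): d=(1,6) right/bottom  bias=-1
    (1,5)@(3, 11): e=[22,3,1] → X
    (2,5)@(5, 11): e=[18,19,-11] → .
    (1,6)@(3, 13): e=[14,9,3] → X
    (2,6)@(5, 13): e=[10,25,-9] → .
    (1,7)@(3, 15): e=[6,15,5] → X
    (2,7)@(5, 15): e=[2,31,-7] → .
    (0,8)@(1, 17): e=[2,5,19] → X
    (1,8)@(3, 17): e=[-2,21,7] → .
  covered (4 px):
    . . . . .
    . . . . .
    . . . . .
    . . . . .
    . . . . .
    . X . . .
    . X . . .
    . X . . .
    X . . . .
T1:
  2·area = 80
  edge (8, 6)→(8, 16): d=(0,10) right/bottom  bias=-1
  edge (8, 16)→(0, 4): d=(-8,-12) top-left  bias=+0
  edge (0, 4)→(8, 6): d=(8,2) right/bottom  bias=-1
    (0,2)@(1, 5): e=[70,4,6] → X
    (1,2)@(3, 5): e=[50,28,2] → X
    (2,2)@(5, 5): e=[30,52,-2] → .
    (0,3)@(1, 7): e=[70,-12,22] → .
    (1,3)@(3, 7): e=[50,12,18] → X
    (2,3)@(5, 7): e=[30,36,14] → X
    (3,3)@(7, 7): e=[10,60,10] → X
    (4,3)@(9, 7): e=[-10,84,6] → .
    (1,4)@(3, 9): e=[50,-4,34] → .
    (2,4)@(5, 9): e=[30,20,30] → X
    (4,4)@(9, 9): e=[-10,68,22] → .
    (2,5)@(5, 11): e=[30,4,46] → X
  covered (10 px):
    . . . . .
    . . . . .
    X X . . .
    . X X X .
    . . X X .
    . . X X .
    . . . X .
    . . . . .
    . . . . .
T2:
  2·area = 18  (B↔C swapped to make it positive)
  edge (0, 6)→(2, 4): d=(2,-2) top-left  bias=+0
  edge (2, 4)→(0, 15): d=(-2,11) right/bottom  bias=-1
  edge (0, 15)→(0, 6): d=(0,-9) top-left  bias=+0
    (2,0)@(5, 1): e=[0,-27,45] → .  [on edge]
    (1,1)@(3, 3): e=[0,-9,27] → .  [on edge]
    (0,2)@(1, 5): e=[0,9,9] → X  [on edge]
    (1,2)@(3, 5): e=[4,-13,27] → .
    (0,3)@(1, 7): e=[4,5,9] → X
    (1,3)@(3, 7): e=[8,-17,27] → .
    (0,4)@(1, 9): e=[8,1,9] → X
    (1,4)@(3, 9): e=[12,-21,27] → .
    (0,5)@(1, 11): e=[12,-3,9] → .
  covered (3 px):
    . . . . .
    . . . . .
    X . . . .
    X . . . .
    X . . . .
    . . . . .
    . . . . .
    . . . . .
    . . . . .

Z-buffer (winner per pixel, '.' = empty):
  . . . . .
  . . . . .
  1 1 . . .
  2 1 1 1 .
  2 . 1 1 .
  . 0 1 1 .
  . 0 . 1 .
  . 0 . . .
  0 . . . .

Answer: 2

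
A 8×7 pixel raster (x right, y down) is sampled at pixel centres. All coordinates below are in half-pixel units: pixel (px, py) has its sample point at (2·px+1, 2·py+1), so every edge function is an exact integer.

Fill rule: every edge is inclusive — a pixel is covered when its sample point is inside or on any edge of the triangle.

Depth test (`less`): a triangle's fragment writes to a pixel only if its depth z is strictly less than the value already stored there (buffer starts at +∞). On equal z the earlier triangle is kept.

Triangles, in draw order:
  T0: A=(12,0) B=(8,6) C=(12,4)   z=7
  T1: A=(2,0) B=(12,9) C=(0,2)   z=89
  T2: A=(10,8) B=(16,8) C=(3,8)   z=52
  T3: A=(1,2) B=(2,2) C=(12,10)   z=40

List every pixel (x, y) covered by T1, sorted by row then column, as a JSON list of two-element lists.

T0:
  2·area = 16  (B↔C swapped to make it positive)
  edge (12, 0)→(12, 4): d=(0,4) inclusive
  edge (12, 4)→(8, 6): d=(-4,2) inclusive
  edge (8, 6)→(12, 0): d=(4,-6) inclusive
    (5,1)@(11, 3): e=[4,6,6] → █
    (6,1)@(13, 3): e=[-4,2,18] → ·
    (4,2)@(9, 5): e=[12,2,2] → █
    (5,2)@(11, 5): e=[4,-2,14] → ·
    (4,3)@(9, 7): e=[12,-6,10] → ·
  covered (2 px):
    · · · · · · · ·
    · · · · · █ · ·
    · · · · █ · · ·
    · · · · · · · ·
    · · · · · · · ·
    · · · · · · · ·
    · · · · · · · ·
T1:
  2·area = 38
  edge (2, 0)→(12, 9): d=(10,9) inclusive
  edge (12, 9)→(0, 2): d=(-12,-7) inclusive
  edge (0, 2)→(2, 0): d=(2,-2) inclusive
    (0,0)@(1, 1): e=[19,19,0] → █  [on edge]
    (1,0)@(3, 1): e=[1,33,4] → █
    (2,0)@(5, 1): e=[-17,47,8] → ·
    (0,1)@(1, 3): e=[39,-5,4] → ·
    (1,1)@(3, 3): e=[21,9,8] → █
    (2,1)@(5, 3): e=[3,23,12] → █
    (3,1)@(7, 3): e=[-15,37,16] → ·
    (1,2)@(3, 5): e=[41,-15,12] → ·
    (2,2)@(5, 5): e=[23,-1,16] → ·
    (3,2)@(7, 5): e=[5,13,20] → █
    (4,2)@(9, 5): e=[-13,27,24] → ·
    (3,3)@(7, 7): e=[25,-11,24] → ·
  covered (6 px):
    █ █ · · · · · ·
    · █ █ · · · · ·
    · · · █ · · · ·
    · · · · █ · · ·
    · · · · · · · ·
    · · · · · · · ·
    · · · · · · · ·
T2:
  degenerate (2·area = 0) — covers nothing
T3:
  2·area = 8
  edge (1, 2)→(2, 2): d=(1,0) inclusive
  edge (2, 2)→(12, 10): d=(10,8) inclusive
  edge (12, 10)→(1, 2): d=(-11,-8) inclusive
    (1,1)@(3, 3): e=[1,2,5] → █
    (2,1)@(5, 3): e=[1,-14,21] → ·
    (1,2)@(3, 5): e=[3,22,-17] → ·
  covered (1 px):
    · · · · · · · ·
    · █ · · · · · ·
    · · · · · · · ·
    · · · · · · · ·
    · · · · · · · ·
    · · · · · · · ·
    · · · · · · · ·

Result: [[0,0],[1,0],[1,1],[2,1],[3,2],[4,3]]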